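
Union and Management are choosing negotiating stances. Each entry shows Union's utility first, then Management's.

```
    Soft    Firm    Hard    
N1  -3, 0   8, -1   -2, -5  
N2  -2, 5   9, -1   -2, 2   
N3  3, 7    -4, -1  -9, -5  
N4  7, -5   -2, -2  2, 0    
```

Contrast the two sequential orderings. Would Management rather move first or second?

second

If Union leads: Management's best replies are N1→Soft, N2→Soft, N3→Soft, N4→Hard; Union's induced payoffs -3, -2, 3, 2; outcome (N3, Soft), payoffs (3, 7).
If Management leads: Union's best replies are Soft→N4, Firm→N2, Hard→N4; Management's induced payoffs -5, -1, 0; outcome (N4, Hard), payoffs (2, 0).
Management gets 0 moving first and 7 moving second, so Management prefers to move second.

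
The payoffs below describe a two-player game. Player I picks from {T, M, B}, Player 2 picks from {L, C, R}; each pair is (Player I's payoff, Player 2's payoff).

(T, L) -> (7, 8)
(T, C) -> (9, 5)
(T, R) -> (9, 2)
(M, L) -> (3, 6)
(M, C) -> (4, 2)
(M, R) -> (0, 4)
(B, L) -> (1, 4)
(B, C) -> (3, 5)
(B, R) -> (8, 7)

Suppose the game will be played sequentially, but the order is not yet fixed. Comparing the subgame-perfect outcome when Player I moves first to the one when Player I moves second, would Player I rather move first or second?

first

If Player I leads: Player 2's best replies are T→L, M→L, B→R; Player I's induced payoffs 7, 3, 8; outcome (B, R), payoffs (8, 7).
If Player 2 leads: Player I's best replies are L→T, C→T, R→T; Player 2's induced payoffs 8, 5, 2; outcome (T, L), payoffs (7, 8).
Player I gets 8 moving first and 7 moving second, so Player I prefers to move first.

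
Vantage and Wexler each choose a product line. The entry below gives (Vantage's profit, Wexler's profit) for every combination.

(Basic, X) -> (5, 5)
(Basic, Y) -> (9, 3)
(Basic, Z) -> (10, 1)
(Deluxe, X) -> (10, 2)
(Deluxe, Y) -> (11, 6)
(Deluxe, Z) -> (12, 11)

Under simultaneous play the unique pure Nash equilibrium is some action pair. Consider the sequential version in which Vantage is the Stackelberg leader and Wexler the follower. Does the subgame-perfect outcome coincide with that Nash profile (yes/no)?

yes

Backward induction with Vantage moving first.
- Basic: BR = X, leader payoff 5.
- Deluxe: BR = Z, leader payoff 12.
Vantage's induced payoffs are 5, 12, so Vantage commits to Deluxe. Subgame-perfect outcome: (Deluxe, Z) with payoffs (12, 11).
Now find the simultaneous Nash equilibrium.
Vantage's best replies: X→Deluxe; Y→Deluxe; Z→Deluxe.
Wexler's best replies: Basic→X; Deluxe→Z.
The unique mutual best reply is (Deluxe, Z), giving (12, 11).
Sequential outcome (Deluxe, Z) coincides with the Nash profile (Deluxe, Z).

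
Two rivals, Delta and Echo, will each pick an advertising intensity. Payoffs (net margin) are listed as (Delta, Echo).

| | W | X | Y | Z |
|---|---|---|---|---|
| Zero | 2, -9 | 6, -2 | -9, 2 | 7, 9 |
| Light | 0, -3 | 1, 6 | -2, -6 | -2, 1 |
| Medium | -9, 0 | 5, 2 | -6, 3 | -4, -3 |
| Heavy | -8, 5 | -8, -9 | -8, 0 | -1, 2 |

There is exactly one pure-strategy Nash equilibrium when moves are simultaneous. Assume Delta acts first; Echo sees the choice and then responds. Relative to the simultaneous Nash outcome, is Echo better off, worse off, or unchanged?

unchanged

Solve by backward induction (Delta leads).
- Zero → Echo plays Z (best of -9, -2, 2, 9); Delta gets 7.
- Light → Echo plays X (best of -3, 6, -6, 1); Delta gets 1.
- Medium → Echo plays Y (best of 0, 2, 3, -3); Delta gets -6.
- Heavy → Echo plays W (best of 5, -9, 0, 2); Delta gets -8.
Delta's induced payoffs are 7, 1, -6, -8, so Delta commits to Zero. Subgame-perfect outcome: (Zero, Z) with payoffs (7, 9).
Now find the simultaneous Nash equilibrium.
Delta's best replies: W→Zero; X→Zero; Y→Light; Z→Zero.
Echo's best replies: Zero→Z; Light→X; Medium→Y; Heavy→W.
The unique mutual best reply is (Zero, Z), giving (7, 9).
Echo earns 9 sequentially versus 9 at the Nash outcome: unchanged.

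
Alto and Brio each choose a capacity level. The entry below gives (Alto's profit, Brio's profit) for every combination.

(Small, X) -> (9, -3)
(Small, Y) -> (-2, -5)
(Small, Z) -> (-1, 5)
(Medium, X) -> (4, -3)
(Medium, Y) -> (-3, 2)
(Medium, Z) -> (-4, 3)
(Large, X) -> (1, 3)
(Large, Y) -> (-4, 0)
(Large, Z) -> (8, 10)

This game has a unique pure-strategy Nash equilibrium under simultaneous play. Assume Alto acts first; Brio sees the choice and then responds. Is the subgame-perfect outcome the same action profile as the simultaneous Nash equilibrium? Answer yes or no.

yes

Brio best-responds to each possible Alto move:
- Small → Brio plays Z (best of -3, -5, 5); Alto gets -1.
- Medium → Brio plays Z (best of -3, 2, 3); Alto gets -4.
- Large → Brio plays Z (best of 3, 0, 10); Alto gets 8.
Among -1, -4, 8, the best is 8 at Large. Subgame-perfect outcome: (Large, Z) with payoffs (8, 10).
Now find the simultaneous Nash equilibrium.
Alto's best replies: X→Small; Y→Small; Z→Large.
Brio's best replies: Small→Z; Medium→Z; Large→Z.
The unique mutual best reply is (Large, Z), giving (8, 10).
Sequential outcome (Large, Z) coincides with the Nash profile (Large, Z).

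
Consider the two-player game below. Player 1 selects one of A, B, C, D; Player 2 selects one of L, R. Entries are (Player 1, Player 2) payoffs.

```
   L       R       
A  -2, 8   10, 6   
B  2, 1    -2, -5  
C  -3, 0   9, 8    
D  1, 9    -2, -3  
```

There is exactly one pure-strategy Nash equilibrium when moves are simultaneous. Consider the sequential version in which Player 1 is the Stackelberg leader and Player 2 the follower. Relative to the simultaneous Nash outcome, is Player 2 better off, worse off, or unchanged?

better off

Backward induction with Player 1 moving first.
- A: BR = L, leader payoff -2.
- B: BR = L, leader payoff 2.
- C: BR = R, leader payoff 9.
- D: BR = L, leader payoff 1.
Among -2, 2, 9, 1, the best is 9 at C. Subgame-perfect outcome: (C, R) with payoffs (9, 8).
For the simultaneous game, intersect best replies.
Player 1's best replies: L→B; R→A.
Player 2's best replies: A→L; B→L; C→R; D→L.
The unique mutual best reply is (B, L), giving (2, 1).
Player 2 earns 8 sequentially versus 1 at the Nash outcome: better off.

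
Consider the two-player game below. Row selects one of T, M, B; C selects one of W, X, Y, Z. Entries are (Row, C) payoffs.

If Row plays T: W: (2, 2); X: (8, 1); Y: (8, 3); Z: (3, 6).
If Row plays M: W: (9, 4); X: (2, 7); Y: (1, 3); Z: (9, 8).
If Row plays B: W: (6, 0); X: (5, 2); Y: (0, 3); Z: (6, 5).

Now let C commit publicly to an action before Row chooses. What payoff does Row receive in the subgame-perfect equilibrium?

9

Solve by backward induction (C leads).
- W: Row compares 2, 9, 6 and picks M; C would get 4.
- X: Row compares 8, 2, 5 and picks T; C would get 1.
- Y: Row compares 8, 1, 0 and picks T; C would get 3.
- Z: Row compares 3, 9, 6 and picks M; C would get 8.
C's induced payoffs are 4, 1, 3, 8, so C commits to Z. Subgame-perfect outcome: (M, Z) with payoffs (9, 8).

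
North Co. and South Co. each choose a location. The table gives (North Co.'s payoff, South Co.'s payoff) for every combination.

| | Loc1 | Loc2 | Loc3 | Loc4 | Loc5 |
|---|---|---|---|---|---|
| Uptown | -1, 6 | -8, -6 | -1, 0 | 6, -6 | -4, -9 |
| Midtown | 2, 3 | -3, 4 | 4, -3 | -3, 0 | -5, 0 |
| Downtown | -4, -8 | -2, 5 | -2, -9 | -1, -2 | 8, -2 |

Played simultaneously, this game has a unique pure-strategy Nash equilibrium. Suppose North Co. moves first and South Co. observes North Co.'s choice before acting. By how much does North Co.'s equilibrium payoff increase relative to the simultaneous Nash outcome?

Work backward from South Co.'s decision.
- Uptown: South Co. compares 6, -6, 0, -6, -9 and picks Loc1; North Co. would get -1.
- Midtown: South Co. compares 3, 4, -3, 0, 0 and picks Loc2; North Co. would get -3.
- Downtown: South Co. compares -8, 5, -9, -2, -2 and picks Loc2; North Co. would get -2.
Among -1, -3, -2, the best is -1 at Uptown. Subgame-perfect outcome: (Uptown, Loc1) with payoffs (-1, 6).
For the simultaneous game, intersect best replies.
North Co.'s best replies: Loc1→Midtown; Loc2→Downtown; Loc3→Midtown; Loc4→Uptown; Loc5→Downtown.
South Co.'s best replies: Uptown→Loc1; Midtown→Loc2; Downtown→Loc2.
Only (Downtown, Loc2) has each player best-responding; Nash payoffs (-2, 5).
North Co.'s commitment gain: -1 − -2 = 1.

1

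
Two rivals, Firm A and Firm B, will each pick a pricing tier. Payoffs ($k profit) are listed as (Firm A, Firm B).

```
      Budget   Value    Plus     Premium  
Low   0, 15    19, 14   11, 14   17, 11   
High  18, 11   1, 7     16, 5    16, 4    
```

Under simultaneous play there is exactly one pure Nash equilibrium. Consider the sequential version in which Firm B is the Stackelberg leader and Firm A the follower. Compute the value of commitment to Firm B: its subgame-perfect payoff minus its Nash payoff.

3

Solve by backward induction (Firm B leads).
- Budget → Firm A plays High (best of 0, 18); Firm B gets 11.
- Value → Firm A plays Low (best of 19, 1); Firm B gets 14.
- Plus → Firm A plays High (best of 11, 16); Firm B gets 5.
- Premium → Firm A plays Low (best of 17, 16); Firm B gets 11.
Maximizing over 11, 14, 5, 11, Firm B chooses Value. Subgame-perfect outcome: (Low, Value) with payoffs (19, 14).
Now find the simultaneous Nash equilibrium.
Firm A's best replies: Budget→High; Value→Low; Plus→High; Premium→Low.
Firm B's best replies: Low→Budget; High→Budget.
Only (High, Budget) has each player best-responding; Nash payoffs (18, 11).
Firm B's commitment gain: 14 − 11 = 3.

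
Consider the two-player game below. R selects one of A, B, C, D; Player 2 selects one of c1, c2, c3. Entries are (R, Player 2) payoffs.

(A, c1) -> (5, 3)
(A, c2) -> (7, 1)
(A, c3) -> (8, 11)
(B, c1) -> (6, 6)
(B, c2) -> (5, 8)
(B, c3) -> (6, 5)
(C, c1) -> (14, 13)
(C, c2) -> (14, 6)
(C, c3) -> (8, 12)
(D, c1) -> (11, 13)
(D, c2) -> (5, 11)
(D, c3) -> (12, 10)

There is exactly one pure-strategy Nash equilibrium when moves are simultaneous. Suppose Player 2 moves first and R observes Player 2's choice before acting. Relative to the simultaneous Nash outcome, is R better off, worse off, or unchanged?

R best-responds to each possible Player 2 move:
- c1 → R plays C (best of 5, 6, 14, 11); Player 2 gets 13.
- c2 → R plays C (best of 7, 5, 14, 5); Player 2 gets 6.
- c3 → R plays D (best of 8, 6, 8, 12); Player 2 gets 10.
Among 13, 6, 10, the best is 13 at c1. Subgame-perfect outcome: (C, c1) with payoffs (14, 13).
For the simultaneous game, intersect best replies.
R's best replies: c1→C; c2→C; c3→D.
Player 2's best replies: A→c3; B→c2; C→c1; D→c1.
The unique mutual best reply is (C, c1), giving (14, 13).
R earns 14 sequentially versus 14 at the Nash outcome: unchanged.

unchanged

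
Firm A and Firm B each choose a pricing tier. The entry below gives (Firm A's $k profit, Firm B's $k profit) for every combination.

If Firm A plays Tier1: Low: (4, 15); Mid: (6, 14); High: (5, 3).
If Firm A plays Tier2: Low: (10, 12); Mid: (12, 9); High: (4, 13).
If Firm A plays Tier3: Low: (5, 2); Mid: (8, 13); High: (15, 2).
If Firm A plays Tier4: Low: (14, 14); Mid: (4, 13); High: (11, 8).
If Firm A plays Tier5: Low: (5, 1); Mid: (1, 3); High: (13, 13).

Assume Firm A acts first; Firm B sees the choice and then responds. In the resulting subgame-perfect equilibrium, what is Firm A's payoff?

14

Backward induction with Firm A moving first.
- Tier1: BR = Low, leader payoff 4.
- Tier2: BR = High, leader payoff 4.
- Tier3: BR = Mid, leader payoff 8.
- Tier4: BR = Low, leader payoff 14.
- Tier5: BR = High, leader payoff 13.
Maximizing over 4, 4, 8, 14, 13, Firm A chooses Tier4. Subgame-perfect outcome: (Tier4, Low) with payoffs (14, 14).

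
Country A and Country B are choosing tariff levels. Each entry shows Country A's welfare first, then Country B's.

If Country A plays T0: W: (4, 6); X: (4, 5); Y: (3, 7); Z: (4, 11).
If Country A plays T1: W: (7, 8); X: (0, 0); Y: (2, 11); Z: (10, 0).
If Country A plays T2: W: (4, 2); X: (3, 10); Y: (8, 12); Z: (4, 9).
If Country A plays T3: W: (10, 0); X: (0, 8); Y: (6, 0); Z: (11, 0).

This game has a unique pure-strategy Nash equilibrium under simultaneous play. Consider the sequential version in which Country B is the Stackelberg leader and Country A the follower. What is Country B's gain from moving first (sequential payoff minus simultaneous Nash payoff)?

Backward induction with Country B moving first.
- W: BR = T3, leader payoff 0.
- X: BR = T0, leader payoff 5.
- Y: BR = T2, leader payoff 12.
- Z: BR = T3, leader payoff 0.
Among 0, 5, 12, 0, the best is 12 at Y. Subgame-perfect outcome: (T2, Y) with payoffs (8, 12).
Now find the simultaneous Nash equilibrium.
Country A's best replies: W→T3; X→T0; Y→T2; Z→T3.
Country B's best replies: T0→Z; T1→Y; T2→Y; T3→X.
Only (T2, Y) has each player best-responding; Nash payoffs (8, 12).
Country B's commitment gain: 12 − 12 = 0.

0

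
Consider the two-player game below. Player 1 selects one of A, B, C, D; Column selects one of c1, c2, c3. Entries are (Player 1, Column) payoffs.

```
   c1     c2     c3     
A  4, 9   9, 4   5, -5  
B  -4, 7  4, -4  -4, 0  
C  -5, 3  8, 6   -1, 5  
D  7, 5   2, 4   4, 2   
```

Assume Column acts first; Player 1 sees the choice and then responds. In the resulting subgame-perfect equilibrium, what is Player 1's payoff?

Solve by backward induction (Column leads).
- c1: Player 1 compares 4, -4, -5, 7 and picks D; Column would get 5.
- c2: Player 1 compares 9, 4, 8, 2 and picks A; Column would get 4.
- c3: Player 1 compares 5, -4, -1, 4 and picks A; Column would get -5.
Column's induced payoffs are 5, 4, -5, so Column commits to c1. Subgame-perfect outcome: (D, c1) with payoffs (7, 5).

7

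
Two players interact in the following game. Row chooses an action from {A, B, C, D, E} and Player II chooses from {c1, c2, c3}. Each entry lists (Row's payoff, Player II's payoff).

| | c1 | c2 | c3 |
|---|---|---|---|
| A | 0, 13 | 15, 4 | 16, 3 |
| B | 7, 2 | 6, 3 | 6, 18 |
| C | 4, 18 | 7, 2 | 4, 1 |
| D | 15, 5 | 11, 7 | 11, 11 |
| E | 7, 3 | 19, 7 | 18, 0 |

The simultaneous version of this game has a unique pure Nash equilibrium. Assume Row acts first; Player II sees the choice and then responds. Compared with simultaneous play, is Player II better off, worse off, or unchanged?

unchanged

Backward induction with Row moving first.
- A: BR = c1, leader payoff 0.
- B: BR = c3, leader payoff 6.
- C: BR = c1, leader payoff 4.
- D: BR = c3, leader payoff 11.
- E: BR = c2, leader payoff 19.
Among 0, 6, 4, 11, 19, the best is 19 at E. Subgame-perfect outcome: (E, c2) with payoffs (19, 7).
For the simultaneous game, intersect best replies.
Row's best replies: c1→D; c2→E; c3→E.
Player II's best replies: A→c1; B→c3; C→c1; D→c3; E→c2.
Only (E, c2) has each player best-responding; Nash payoffs (19, 7).
Player II earns 7 sequentially versus 7 at the Nash outcome: unchanged.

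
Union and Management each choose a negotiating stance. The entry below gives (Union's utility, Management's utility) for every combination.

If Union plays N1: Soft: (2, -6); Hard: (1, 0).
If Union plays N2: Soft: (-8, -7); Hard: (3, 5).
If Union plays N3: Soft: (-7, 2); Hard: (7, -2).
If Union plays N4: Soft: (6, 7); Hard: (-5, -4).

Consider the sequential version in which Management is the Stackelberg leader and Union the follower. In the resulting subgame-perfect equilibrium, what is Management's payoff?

7

Work backward from Union's decision.
- Soft: Union compares 2, -8, -7, 6 and picks N4; Management would get 7.
- Hard: Union compares 1, 3, 7, -5 and picks N3; Management would get -2.
Management's induced payoffs are 7, -2, so Management commits to Soft. Subgame-perfect outcome: (N4, Soft) with payoffs (6, 7).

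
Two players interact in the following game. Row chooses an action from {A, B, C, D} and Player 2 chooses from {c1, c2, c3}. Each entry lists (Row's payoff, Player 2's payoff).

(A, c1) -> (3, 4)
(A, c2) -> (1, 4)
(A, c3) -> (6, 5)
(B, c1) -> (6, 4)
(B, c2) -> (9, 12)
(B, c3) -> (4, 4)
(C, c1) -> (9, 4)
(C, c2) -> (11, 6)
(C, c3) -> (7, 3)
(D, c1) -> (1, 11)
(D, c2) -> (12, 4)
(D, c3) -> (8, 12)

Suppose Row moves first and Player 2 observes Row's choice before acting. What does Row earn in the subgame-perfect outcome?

11

Backward induction with Row moving first.
- A: BR = c3, leader payoff 6.
- B: BR = c2, leader payoff 9.
- C: BR = c2, leader payoff 11.
- D: BR = c3, leader payoff 8.
Row's induced payoffs are 6, 9, 11, 8, so Row commits to C. Subgame-perfect outcome: (C, c2) with payoffs (11, 6).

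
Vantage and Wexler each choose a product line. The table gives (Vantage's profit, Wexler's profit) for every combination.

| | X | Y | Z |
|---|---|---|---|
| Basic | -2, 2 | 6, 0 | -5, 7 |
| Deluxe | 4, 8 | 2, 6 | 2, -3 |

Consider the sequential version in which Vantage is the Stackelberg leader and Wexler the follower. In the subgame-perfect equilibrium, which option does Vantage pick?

Deluxe

Wexler best-responds to each possible Vantage move:
- Basic: BR = Z, leader payoff -5.
- Deluxe: BR = X, leader payoff 4.
Vantage's induced payoffs are -5, 4, so Vantage commits to Deluxe. Subgame-perfect outcome: (Deluxe, X) with payoffs (4, 8).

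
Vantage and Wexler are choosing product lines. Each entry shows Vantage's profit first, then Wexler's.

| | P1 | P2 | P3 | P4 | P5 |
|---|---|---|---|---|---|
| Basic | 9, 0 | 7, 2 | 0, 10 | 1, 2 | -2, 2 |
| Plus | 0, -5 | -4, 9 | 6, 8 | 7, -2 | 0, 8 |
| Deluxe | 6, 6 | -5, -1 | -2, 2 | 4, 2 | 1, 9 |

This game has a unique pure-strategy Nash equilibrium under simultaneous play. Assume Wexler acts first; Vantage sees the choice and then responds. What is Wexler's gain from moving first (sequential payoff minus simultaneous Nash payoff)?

0

Vantage best-responds to each possible Wexler move:
- P1: Vantage compares 9, 0, 6 and picks Basic; Wexler would get 0.
- P2: Vantage compares 7, -4, -5 and picks Basic; Wexler would get 2.
- P3: Vantage compares 0, 6, -2 and picks Plus; Wexler would get 8.
- P4: Vantage compares 1, 7, 4 and picks Plus; Wexler would get -2.
- P5: Vantage compares -2, 0, 1 and picks Deluxe; Wexler would get 9.
Wexler's induced payoffs are 0, 2, 8, -2, 9, so Wexler commits to P5. Subgame-perfect outcome: (Deluxe, P5) with payoffs (1, 9).
Under simultaneous play:
Vantage's best replies: P1→Basic; P2→Basic; P3→Plus; P4→Plus; P5→Deluxe.
Wexler's best replies: Basic→P3; Plus→P2; Deluxe→P5.
Only (Deluxe, P5) has each player best-responding; Nash payoffs (1, 9).
Wexler's commitment gain: 9 − 9 = 0.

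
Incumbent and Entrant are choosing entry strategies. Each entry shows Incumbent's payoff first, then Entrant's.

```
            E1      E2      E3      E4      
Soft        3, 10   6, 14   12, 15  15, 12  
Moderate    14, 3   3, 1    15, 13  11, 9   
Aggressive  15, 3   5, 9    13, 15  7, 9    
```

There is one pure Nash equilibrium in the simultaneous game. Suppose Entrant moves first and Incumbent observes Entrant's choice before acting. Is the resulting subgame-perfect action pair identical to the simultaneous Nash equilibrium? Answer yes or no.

Solve by backward induction (Entrant leads).
- E1: Incumbent compares 3, 14, 15 and picks Aggressive; Entrant would get 3.
- E2: Incumbent compares 6, 3, 5 and picks Soft; Entrant would get 14.
- E3: Incumbent compares 12, 15, 13 and picks Moderate; Entrant would get 13.
- E4: Incumbent compares 15, 11, 7 and picks Soft; Entrant would get 12.
Entrant's induced payoffs are 3, 14, 13, 12, so Entrant commits to E2. Subgame-perfect outcome: (Soft, E2) with payoffs (6, 14).
For the simultaneous game, intersect best replies.
Incumbent's best replies: E1→Aggressive; E2→Soft; E3→Moderate; E4→Soft.
Entrant's best replies: Soft→E3; Moderate→E3; Aggressive→E3.
The unique mutual best reply is (Moderate, E3), giving (15, 13).
Sequential outcome (Soft, E2) differs from the Nash profile (Moderate, E3).

no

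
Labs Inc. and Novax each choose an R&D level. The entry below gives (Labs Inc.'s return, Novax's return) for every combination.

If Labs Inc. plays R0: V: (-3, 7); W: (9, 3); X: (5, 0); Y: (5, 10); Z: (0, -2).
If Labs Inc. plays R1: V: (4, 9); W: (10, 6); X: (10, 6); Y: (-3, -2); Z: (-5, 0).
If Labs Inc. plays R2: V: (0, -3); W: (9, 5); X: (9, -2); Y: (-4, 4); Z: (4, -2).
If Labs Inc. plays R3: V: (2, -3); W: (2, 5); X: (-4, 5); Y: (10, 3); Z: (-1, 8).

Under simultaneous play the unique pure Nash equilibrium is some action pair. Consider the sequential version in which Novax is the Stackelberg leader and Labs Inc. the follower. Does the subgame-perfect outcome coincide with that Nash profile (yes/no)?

Backward induction with Novax moving first.
- V → Labs Inc. plays R1 (best of -3, 4, 0, 2); Novax gets 9.
- W → Labs Inc. plays R1 (best of 9, 10, 9, 2); Novax gets 6.
- X → Labs Inc. plays R1 (best of 5, 10, 9, -4); Novax gets 6.
- Y → Labs Inc. plays R3 (best of 5, -3, -4, 10); Novax gets 3.
- Z → Labs Inc. plays R2 (best of 0, -5, 4, -1); Novax gets -2.
Among 9, 6, 6, 3, -2, the best is 9 at V. Subgame-perfect outcome: (R1, V) with payoffs (4, 9).
Under simultaneous play:
Labs Inc.'s best replies: V→R1; W→R1; X→R1; Y→R3; Z→R2.
Novax's best replies: R0→Y; R1→V; R2→W; R3→Z.
Only (R1, V) has each player best-responding; Nash payoffs (4, 9).
Sequential outcome (R1, V) coincides with the Nash profile (R1, V).

yes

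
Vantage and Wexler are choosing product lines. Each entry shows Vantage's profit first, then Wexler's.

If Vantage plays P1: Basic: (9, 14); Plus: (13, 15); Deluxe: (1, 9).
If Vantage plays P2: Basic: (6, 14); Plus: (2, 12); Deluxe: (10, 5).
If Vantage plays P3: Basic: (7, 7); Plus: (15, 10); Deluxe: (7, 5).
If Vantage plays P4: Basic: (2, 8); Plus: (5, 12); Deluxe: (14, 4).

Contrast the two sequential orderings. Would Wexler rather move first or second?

If Vantage leads: Wexler's best replies are P1→Plus, P2→Basic, P3→Plus, P4→Plus; Vantage's induced payoffs 13, 6, 15, 5; outcome (P3, Plus), payoffs (15, 10).
If Wexler leads: Vantage's best replies are Basic→P1, Plus→P3, Deluxe→P4; Wexler's induced payoffs 14, 10, 4; outcome (P1, Basic), payoffs (9, 14).
Wexler gets 14 moving first and 10 moving second, so Wexler prefers to move first.

first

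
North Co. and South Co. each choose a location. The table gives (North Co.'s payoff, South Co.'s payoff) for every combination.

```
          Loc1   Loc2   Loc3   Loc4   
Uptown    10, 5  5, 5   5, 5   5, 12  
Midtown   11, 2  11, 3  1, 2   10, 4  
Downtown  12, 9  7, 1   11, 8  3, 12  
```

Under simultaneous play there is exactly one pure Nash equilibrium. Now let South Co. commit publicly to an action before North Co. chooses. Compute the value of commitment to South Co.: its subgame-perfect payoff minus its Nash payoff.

Work backward from North Co.'s decision.
- Loc1: BR = Downtown, leader payoff 9.
- Loc2: BR = Midtown, leader payoff 3.
- Loc3: BR = Downtown, leader payoff 8.
- Loc4: BR = Midtown, leader payoff 4.
Maximizing over 9, 3, 8, 4, South Co. chooses Loc1. Subgame-perfect outcome: (Downtown, Loc1) with payoffs (12, 9).
Under simultaneous play:
North Co.'s best replies: Loc1→Downtown; Loc2→Midtown; Loc3→Downtown; Loc4→Midtown.
South Co.'s best replies: Uptown→Loc4; Midtown→Loc4; Downtown→Loc4.
Only (Midtown, Loc4) has each player best-responding; Nash payoffs (10, 4).
South Co.'s commitment gain: 9 − 4 = 5.

5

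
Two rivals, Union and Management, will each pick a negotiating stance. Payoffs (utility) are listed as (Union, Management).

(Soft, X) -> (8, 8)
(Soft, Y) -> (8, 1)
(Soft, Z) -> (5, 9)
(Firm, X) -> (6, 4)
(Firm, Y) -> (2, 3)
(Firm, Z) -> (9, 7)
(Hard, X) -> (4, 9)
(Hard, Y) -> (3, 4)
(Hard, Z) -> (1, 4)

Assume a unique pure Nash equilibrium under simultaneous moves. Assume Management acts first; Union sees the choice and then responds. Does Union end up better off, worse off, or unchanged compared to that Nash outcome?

Solve by backward induction (Management leads).
- X: Union compares 8, 6, 4 and picks Soft; Management would get 8.
- Y: Union compares 8, 2, 3 and picks Soft; Management would get 1.
- Z: Union compares 5, 9, 1 and picks Firm; Management would get 7.
Management's induced payoffs are 8, 1, 7, so Management commits to X. Subgame-perfect outcome: (Soft, X) with payoffs (8, 8).
Now find the simultaneous Nash equilibrium.
Union's best replies: X→Soft; Y→Soft; Z→Firm.
Management's best replies: Soft→Z; Firm→Z; Hard→X.
Only (Firm, Z) has each player best-responding; Nash payoffs (9, 7).
Union earns 8 sequentially versus 9 at the Nash outcome: worse off.

worse off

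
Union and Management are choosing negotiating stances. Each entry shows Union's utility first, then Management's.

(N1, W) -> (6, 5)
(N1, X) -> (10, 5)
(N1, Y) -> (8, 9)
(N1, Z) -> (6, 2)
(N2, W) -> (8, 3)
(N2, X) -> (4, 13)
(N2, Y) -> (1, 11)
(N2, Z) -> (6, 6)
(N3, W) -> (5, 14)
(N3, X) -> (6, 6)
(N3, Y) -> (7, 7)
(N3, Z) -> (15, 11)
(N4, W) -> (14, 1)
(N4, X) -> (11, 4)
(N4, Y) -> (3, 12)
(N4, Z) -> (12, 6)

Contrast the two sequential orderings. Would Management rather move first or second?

If Union leads: Management's best replies are N1→Y, N2→X, N3→W, N4→Y; Union's induced payoffs 8, 4, 5, 3; outcome (N1, Y), payoffs (8, 9).
If Management leads: Union's best replies are W→N4, X→N4, Y→N1, Z→N3; Management's induced payoffs 1, 4, 9, 11; outcome (N3, Z), payoffs (15, 11).
Management gets 11 moving first and 9 moving second, so Management prefers to move first.

first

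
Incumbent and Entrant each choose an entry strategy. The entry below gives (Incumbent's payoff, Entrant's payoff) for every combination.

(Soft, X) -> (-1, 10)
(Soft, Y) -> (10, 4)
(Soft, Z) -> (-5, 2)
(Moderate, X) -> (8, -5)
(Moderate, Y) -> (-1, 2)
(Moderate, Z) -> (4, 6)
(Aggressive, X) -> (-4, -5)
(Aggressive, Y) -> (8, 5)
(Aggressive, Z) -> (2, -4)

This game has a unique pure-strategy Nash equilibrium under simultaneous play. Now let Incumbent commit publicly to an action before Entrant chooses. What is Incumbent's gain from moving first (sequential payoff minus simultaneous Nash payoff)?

Entrant best-responds to each possible Incumbent move:
- Soft → Entrant plays X (best of 10, 4, 2); Incumbent gets -1.
- Moderate → Entrant plays Z (best of -5, 2, 6); Incumbent gets 4.
- Aggressive → Entrant plays Y (best of -5, 5, -4); Incumbent gets 8.
Incumbent's induced payoffs are -1, 4, 8, so Incumbent commits to Aggressive. Subgame-perfect outcome: (Aggressive, Y) with payoffs (8, 5).
Now find the simultaneous Nash equilibrium.
Incumbent's best replies: X→Moderate; Y→Soft; Z→Moderate.
Entrant's best replies: Soft→X; Moderate→Z; Aggressive→Y.
Only (Moderate, Z) has each player best-responding; Nash payoffs (4, 6).
Incumbent's commitment gain: 8 − 4 = 4.

4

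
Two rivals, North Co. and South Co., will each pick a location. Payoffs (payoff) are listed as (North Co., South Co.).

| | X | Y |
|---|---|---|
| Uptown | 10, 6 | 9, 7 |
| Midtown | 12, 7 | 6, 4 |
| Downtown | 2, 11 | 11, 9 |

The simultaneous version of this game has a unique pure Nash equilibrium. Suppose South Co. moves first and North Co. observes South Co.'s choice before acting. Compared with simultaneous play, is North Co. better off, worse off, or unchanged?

Solve by backward induction (South Co. leads).
- X → North Co. plays Midtown (best of 10, 12, 2); South Co. gets 7.
- Y → North Co. plays Downtown (best of 9, 6, 11); South Co. gets 9.
Maximizing over 7, 9, South Co. chooses Y. Subgame-perfect outcome: (Downtown, Y) with payoffs (11, 9).
Now find the simultaneous Nash equilibrium.
North Co.'s best replies: X→Midtown; Y→Downtown.
South Co.'s best replies: Uptown→Y; Midtown→X; Downtown→X.
The unique mutual best reply is (Midtown, X), giving (12, 7).
North Co. earns 11 sequentially versus 12 at the Nash outcome: worse off.

worse off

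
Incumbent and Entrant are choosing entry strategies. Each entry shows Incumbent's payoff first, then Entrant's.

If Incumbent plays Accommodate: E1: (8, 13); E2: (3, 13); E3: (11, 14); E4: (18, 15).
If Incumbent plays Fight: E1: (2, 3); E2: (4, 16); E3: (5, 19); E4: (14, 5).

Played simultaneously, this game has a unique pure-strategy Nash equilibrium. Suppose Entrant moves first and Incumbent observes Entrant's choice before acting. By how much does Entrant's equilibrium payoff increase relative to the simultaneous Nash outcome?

1

Incumbent best-responds to each possible Entrant move:
- E1: BR = Accommodate, leader payoff 13.
- E2: BR = Fight, leader payoff 16.
- E3: BR = Accommodate, leader payoff 14.
- E4: BR = Accommodate, leader payoff 15.
Among 13, 16, 14, 15, the best is 16 at E2. Subgame-perfect outcome: (Fight, E2) with payoffs (4, 16).
Under simultaneous play:
Incumbent's best replies: E1→Accommodate; E2→Fight; E3→Accommodate; E4→Accommodate.
Entrant's best replies: Accommodate→E4; Fight→E3.
Only (Accommodate, E4) has each player best-responding; Nash payoffs (18, 15).
Entrant's commitment gain: 16 − 15 = 1.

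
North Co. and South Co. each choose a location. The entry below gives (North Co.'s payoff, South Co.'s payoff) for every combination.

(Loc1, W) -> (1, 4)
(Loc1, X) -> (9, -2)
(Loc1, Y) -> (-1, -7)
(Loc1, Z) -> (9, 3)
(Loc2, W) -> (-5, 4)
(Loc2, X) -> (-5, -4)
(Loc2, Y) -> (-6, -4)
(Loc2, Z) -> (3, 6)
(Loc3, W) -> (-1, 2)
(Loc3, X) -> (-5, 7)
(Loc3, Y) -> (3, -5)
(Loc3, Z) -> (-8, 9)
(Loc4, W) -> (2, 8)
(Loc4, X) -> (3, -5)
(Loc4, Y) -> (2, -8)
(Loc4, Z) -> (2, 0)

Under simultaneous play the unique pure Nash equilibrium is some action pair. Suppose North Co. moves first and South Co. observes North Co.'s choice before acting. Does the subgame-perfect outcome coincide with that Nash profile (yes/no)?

no

Backward induction with North Co. moving first.
- Loc1: BR = W, leader payoff 1.
- Loc2: BR = Z, leader payoff 3.
- Loc3: BR = Z, leader payoff -8.
- Loc4: BR = W, leader payoff 2.
North Co.'s induced payoffs are 1, 3, -8, 2, so North Co. commits to Loc2. Subgame-perfect outcome: (Loc2, Z) with payoffs (3, 6).
Now find the simultaneous Nash equilibrium.
North Co.'s best replies: W→Loc4; X→Loc1; Y→Loc3; Z→Loc1.
South Co.'s best replies: Loc1→W; Loc2→Z; Loc3→Z; Loc4→W.
The unique mutual best reply is (Loc4, W), giving (2, 8).
Sequential outcome (Loc2, Z) differs from the Nash profile (Loc4, W).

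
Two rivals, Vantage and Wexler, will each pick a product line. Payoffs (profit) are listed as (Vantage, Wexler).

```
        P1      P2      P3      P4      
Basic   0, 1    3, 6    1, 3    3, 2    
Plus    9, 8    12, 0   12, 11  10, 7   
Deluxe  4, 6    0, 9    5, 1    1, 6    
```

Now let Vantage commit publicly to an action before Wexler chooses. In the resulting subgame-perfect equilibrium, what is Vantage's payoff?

12

Backward induction with Vantage moving first.
- Basic → Wexler plays P2 (best of 1, 6, 3, 2); Vantage gets 3.
- Plus → Wexler plays P3 (best of 8, 0, 11, 7); Vantage gets 12.
- Deluxe → Wexler plays P2 (best of 6, 9, 1, 6); Vantage gets 0.
Vantage's induced payoffs are 3, 12, 0, so Vantage commits to Plus. Subgame-perfect outcome: (Plus, P3) with payoffs (12, 11).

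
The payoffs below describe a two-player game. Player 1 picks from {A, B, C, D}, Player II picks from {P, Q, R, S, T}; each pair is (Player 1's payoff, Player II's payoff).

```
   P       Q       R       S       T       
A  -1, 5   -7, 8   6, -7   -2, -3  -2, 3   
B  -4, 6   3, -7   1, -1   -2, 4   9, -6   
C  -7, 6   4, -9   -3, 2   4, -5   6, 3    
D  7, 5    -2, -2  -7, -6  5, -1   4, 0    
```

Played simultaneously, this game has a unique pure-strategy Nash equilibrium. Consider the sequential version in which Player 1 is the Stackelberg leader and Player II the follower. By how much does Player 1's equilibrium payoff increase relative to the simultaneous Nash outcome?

Solve by backward induction (Player 1 leads).
- A: BR = Q, leader payoff -7.
- B: BR = P, leader payoff -4.
- C: BR = P, leader payoff -7.
- D: BR = P, leader payoff 7.
Among -7, -4, -7, 7, the best is 7 at D. Subgame-perfect outcome: (D, P) with payoffs (7, 5).
Now find the simultaneous Nash equilibrium.
Player 1's best replies: P→D; Q→C; R→A; S→D; T→B.
Player II's best replies: A→Q; B→P; C→P; D→P.
The unique mutual best reply is (D, P), giving (7, 5).
Player 1's commitment gain: 7 − 7 = 0.

0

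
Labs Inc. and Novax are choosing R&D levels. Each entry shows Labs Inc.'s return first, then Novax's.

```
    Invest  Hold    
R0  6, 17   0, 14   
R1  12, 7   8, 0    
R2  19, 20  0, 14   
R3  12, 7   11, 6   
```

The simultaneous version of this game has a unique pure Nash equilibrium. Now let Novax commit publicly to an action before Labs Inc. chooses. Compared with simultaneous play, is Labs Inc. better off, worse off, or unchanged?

Backward induction with Novax moving first.
- Invest → Labs Inc. plays R2 (best of 6, 12, 19, 12); Novax gets 20.
- Hold → Labs Inc. plays R3 (best of 0, 8, 0, 11); Novax gets 6.
Maximizing over 20, 6, Novax chooses Invest. Subgame-perfect outcome: (R2, Invest) with payoffs (19, 20).
Now find the simultaneous Nash equilibrium.
Labs Inc.'s best replies: Invest→R2; Hold→R3.
Novax's best replies: R0→Invest; R1→Invest; R2→Invest; R3→Invest.
Only (R2, Invest) has each player best-responding; Nash payoffs (19, 20).
Labs Inc. earns 19 sequentially versus 19 at the Nash outcome: unchanged.

unchanged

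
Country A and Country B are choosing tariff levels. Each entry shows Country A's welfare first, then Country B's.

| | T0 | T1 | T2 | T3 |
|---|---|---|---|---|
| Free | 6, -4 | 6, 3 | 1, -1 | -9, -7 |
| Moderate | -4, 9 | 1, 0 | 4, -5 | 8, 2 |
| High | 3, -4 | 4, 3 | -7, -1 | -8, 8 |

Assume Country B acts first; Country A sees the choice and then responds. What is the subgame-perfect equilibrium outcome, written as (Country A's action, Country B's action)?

Country A best-responds to each possible Country B move:
- T0 → Country A plays Free (best of 6, -4, 3); Country B gets -4.
- T1 → Country A plays Free (best of 6, 1, 4); Country B gets 3.
- T2 → Country A plays Moderate (best of 1, 4, -7); Country B gets -5.
- T3 → Country A plays Moderate (best of -9, 8, -8); Country B gets 2.
Country B's induced payoffs are -4, 3, -5, 2, so Country B commits to T1. Subgame-perfect outcome: (Free, T1) with payoffs (6, 3).

(Free, T1)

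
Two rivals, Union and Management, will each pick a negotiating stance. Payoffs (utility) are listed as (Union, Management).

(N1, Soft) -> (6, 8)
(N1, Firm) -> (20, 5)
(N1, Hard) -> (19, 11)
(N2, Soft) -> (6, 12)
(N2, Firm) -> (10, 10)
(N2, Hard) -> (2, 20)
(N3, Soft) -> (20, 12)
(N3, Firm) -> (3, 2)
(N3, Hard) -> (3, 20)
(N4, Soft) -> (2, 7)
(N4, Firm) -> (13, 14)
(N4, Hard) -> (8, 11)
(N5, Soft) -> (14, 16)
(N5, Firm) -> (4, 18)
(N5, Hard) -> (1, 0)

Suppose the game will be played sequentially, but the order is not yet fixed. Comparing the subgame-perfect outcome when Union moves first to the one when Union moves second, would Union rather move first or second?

second

If Union leads: Management's best replies are N1→Hard, N2→Hard, N3→Hard, N4→Firm, N5→Firm; Union's induced payoffs 19, 2, 3, 13, 4; outcome (N1, Hard), payoffs (19, 11).
If Management leads: Union's best replies are Soft→N3, Firm→N1, Hard→N1; Management's induced payoffs 12, 5, 11; outcome (N3, Soft), payoffs (20, 12).
Union gets 19 moving first and 20 moving second, so Union prefers to move second.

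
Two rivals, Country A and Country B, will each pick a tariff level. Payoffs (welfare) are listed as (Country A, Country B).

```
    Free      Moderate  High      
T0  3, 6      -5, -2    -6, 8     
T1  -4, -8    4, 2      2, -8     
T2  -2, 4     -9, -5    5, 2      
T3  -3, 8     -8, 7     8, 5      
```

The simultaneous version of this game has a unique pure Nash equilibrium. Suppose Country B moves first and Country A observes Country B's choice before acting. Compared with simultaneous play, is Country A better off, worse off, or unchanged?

Work backward from Country A's decision.
- Free: Country A compares 3, -4, -2, -3 and picks T0; Country B would get 6.
- Moderate: Country A compares -5, 4, -9, -8 and picks T1; Country B would get 2.
- High: Country A compares -6, 2, 5, 8 and picks T3; Country B would get 5.
Among 6, 2, 5, the best is 6 at Free. Subgame-perfect outcome: (T0, Free) with payoffs (3, 6).
Under simultaneous play:
Country A's best replies: Free→T0; Moderate→T1; High→T3.
Country B's best replies: T0→High; T1→Moderate; T2→Free; T3→Free.
The unique mutual best reply is (T1, Moderate), giving (4, 2).
Country A earns 3 sequentially versus 4 at the Nash outcome: worse off.

worse off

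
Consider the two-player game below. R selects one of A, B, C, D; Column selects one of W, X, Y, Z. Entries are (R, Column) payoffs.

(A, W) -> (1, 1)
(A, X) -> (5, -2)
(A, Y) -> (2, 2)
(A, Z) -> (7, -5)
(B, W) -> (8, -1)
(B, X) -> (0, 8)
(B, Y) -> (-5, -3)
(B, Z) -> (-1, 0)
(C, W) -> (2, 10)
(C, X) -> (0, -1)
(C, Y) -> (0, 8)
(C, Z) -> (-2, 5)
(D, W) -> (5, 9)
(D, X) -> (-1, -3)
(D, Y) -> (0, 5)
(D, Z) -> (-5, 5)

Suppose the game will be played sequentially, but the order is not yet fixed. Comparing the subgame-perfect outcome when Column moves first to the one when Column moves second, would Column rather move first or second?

If R leads: Column's best replies are A→Y, B→X, C→W, D→W; R's induced payoffs 2, 0, 2, 5; outcome (D, W), payoffs (5, 9).
If Column leads: R's best replies are W→B, X→A, Y→A, Z→A; Column's induced payoffs -1, -2, 2, -5; outcome (A, Y), payoffs (2, 2).
Column gets 2 moving first and 9 moving second, so Column prefers to move second.

second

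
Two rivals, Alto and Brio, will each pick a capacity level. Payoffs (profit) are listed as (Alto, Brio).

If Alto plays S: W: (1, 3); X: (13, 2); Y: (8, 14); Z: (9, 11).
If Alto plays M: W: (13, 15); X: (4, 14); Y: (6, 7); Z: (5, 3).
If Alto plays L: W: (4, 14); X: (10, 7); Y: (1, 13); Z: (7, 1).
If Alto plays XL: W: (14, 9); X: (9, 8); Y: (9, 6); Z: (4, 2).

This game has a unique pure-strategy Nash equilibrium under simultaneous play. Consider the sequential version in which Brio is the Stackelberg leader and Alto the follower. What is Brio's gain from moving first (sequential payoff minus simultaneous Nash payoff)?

2

Alto best-responds to each possible Brio move:
- W → Alto plays XL (best of 1, 13, 4, 14); Brio gets 9.
- X → Alto plays S (best of 13, 4, 10, 9); Brio gets 2.
- Y → Alto plays XL (best of 8, 6, 1, 9); Brio gets 6.
- Z → Alto plays S (best of 9, 5, 7, 4); Brio gets 11.
Among 9, 2, 6, 11, the best is 11 at Z. Subgame-perfect outcome: (S, Z) with payoffs (9, 11).
Now find the simultaneous Nash equilibrium.
Alto's best replies: W→XL; X→S; Y→XL; Z→S.
Brio's best replies: S→Y; M→W; L→W; XL→W.
Only (XL, W) has each player best-responding; Nash payoffs (14, 9).
Brio's commitment gain: 11 − 9 = 2.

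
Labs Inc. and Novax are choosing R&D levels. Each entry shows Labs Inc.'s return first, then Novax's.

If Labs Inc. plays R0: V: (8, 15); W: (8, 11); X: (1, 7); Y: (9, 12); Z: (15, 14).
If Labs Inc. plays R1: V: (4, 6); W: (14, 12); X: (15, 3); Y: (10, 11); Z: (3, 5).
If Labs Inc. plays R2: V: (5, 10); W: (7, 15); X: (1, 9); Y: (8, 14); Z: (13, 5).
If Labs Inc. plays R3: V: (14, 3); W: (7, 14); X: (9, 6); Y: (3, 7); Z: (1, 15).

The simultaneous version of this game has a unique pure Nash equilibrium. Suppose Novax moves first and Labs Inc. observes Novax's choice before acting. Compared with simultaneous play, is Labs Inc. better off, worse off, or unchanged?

Backward induction with Novax moving first.
- V: BR = R3, leader payoff 3.
- W: BR = R1, leader payoff 12.
- X: BR = R1, leader payoff 3.
- Y: BR = R1, leader payoff 11.
- Z: BR = R0, leader payoff 14.
Novax's induced payoffs are 3, 12, 3, 11, 14, so Novax commits to Z. Subgame-perfect outcome: (R0, Z) with payoffs (15, 14).
Under simultaneous play:
Labs Inc.'s best replies: V→R3; W→R1; X→R1; Y→R1; Z→R0.
Novax's best replies: R0→V; R1→W; R2→W; R3→Z.
The unique mutual best reply is (R1, W), giving (14, 12).
Labs Inc. earns 15 sequentially versus 14 at the Nash outcome: better off.

better off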